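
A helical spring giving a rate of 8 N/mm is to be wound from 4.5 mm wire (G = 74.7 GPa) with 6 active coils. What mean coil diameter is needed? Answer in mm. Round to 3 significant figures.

D = (Gd⁴/(8N_a·k))^(1/3) = (74.7×10³·4.5⁴/(8·6·8))^(1/3)
  = (79770)^(1/3) = 43.0474 mm

43.0 mm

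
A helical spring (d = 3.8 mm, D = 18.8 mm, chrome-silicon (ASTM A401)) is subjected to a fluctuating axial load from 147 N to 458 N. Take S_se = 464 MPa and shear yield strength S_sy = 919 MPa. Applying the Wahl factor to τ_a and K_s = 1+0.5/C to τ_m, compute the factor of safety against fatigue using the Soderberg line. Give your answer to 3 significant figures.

C = D/d = 18.8/3.8 = 4.9474; K_W = (4C−1)/(4C−4)+0.615/C = 1.3143; K_s = 1+0.5/C = 1.1011
F_a = (F_max−F_min)/2 = 155.5 N; F_m = (F_max+F_min)/2 = 302.5 N
τ_a = K_W·8F_aD/(πd³) = 1.3143 × 135.67 = 178.31 MPa
τ_m = K_s·8F_mD/(πd³) = 1.1011 × 263.92 = 290.59 MPa
Soderberg: 1/n_f = τ_a/S_se + τ_m/S_sy = 178.31/464 + 290.59/919 = 0.38429 + 0.31621 = 0.70049
n_f = 1/0.70049 = 1.428

1.43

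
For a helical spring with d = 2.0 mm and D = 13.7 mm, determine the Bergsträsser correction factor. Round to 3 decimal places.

C = D/d = 13.7/2.0 = 6.8500
K_B = (4C+2)/(4C−3) = 29.400/24.400 = 1.2049

1.205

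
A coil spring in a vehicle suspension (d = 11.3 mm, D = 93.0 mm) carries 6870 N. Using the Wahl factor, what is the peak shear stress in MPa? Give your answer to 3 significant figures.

Spring index C = D/d = 93.0/11.3 = 8.2301
K_W = (4C−1)/(4C−4) + 0.615/C = 31.920/28.920 + 0.0747 = 1.1785
τ₀ = 8FD/(πd³) = 8·6870·93.0/(π·11.3³) = 5.11128e+06/4533 = 1127.6 MPa
τ_max = K·τ₀ = 1.1785 × 1127.6 = 1328.8 MPa

1330 MPa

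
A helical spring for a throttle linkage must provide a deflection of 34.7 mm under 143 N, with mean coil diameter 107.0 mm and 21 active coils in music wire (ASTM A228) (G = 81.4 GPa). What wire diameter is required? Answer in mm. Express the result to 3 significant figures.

Required rate k = F/δ = 143/34.7 = 4.121 N/mm
d = (8D³N_a·k / G)^(1/4) = (8·107.0³·21·4.121 / (81.4×10³))^0.25
  = (10419)^0.25 = 10.1032 mm

10.1 mm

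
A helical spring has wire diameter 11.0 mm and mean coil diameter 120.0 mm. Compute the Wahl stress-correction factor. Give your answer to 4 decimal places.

C = D/d = 120.0/11.0 = 10.9091
K_W = (4C−1)/(4C−4) + 0.615/C = 42.636/39.636 + 0.0564 = 1.1321

1.1321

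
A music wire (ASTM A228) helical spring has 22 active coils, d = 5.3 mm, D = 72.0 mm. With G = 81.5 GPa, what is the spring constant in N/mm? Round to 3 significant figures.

k = Gd⁴/(8D³N_a) = (81.5×10³ × 5.3⁴) / (8 × 72.0³ × 22)
  = 6.43074e+07 / 6.56916e+07 = 0.97893 N/mm

0.979 N/mm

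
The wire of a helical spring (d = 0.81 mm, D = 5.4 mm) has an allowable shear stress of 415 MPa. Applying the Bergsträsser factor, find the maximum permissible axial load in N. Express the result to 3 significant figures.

C = D/d = 5.4/0.81 = 6.6667
K_B = (4C+2)/(4C−3) = 28.667/23.667 = 1.2113
τ_max = K·8FD/(πd³) → F_max = τ_allow·πd³/(8DK)
F_max = 415·π·0.81³/(8·5.4·1.2113) = 692.87/52.327 = 13.241 N

13.2 N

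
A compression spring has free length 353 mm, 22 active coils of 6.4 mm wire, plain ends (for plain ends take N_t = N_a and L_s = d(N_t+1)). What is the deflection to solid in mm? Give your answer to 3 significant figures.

206 mm

N_t = 22; L_s = 6.4·23 = 147.2 mm
δ_solid = L₀ − L_s = 353 − 147.2 = 205.8 mm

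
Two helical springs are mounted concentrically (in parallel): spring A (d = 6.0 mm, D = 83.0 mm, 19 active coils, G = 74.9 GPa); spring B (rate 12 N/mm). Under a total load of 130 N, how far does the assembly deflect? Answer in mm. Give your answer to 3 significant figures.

9.91 mm

k_A = Gd⁴/(8D³N_a) = (74.9×10³)(6.0⁴)/(8·83.0³·19) = 1.1169 N/mm
Parallel: k_eq = 1.1169 + 12 = 13.117 N/mm
δ = F/k_eq = 130/13.117 = 9.9109 mm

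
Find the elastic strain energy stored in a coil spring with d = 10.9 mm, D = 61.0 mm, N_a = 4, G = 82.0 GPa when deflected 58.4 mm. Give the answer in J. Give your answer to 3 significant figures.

k = Gd⁴/(8D³N_a) = (82.0×10³)(10.9⁴)/(8·61.0³·4) = 159.36 N/mm
U = ½kδ² = 0.5 × 159.36 × 58.4² = 2.7175e+05 N·mm = 271.75 J

272 J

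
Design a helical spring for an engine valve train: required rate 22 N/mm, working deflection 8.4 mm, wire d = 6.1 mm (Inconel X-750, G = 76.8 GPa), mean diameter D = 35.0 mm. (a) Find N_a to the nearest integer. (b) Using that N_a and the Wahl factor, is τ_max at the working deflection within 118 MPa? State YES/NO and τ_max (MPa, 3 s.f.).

(a) 14 coils; (b) YES, τ_max = 92.4 MPa

N_a = Gd⁴/(8D³k) = (76.8×10³)(6.1⁴)/(8·35.0³·22) = 14.09 → N_a = 14
Actual rate k = Gd⁴/(8D³·14) = 22.144 N/mm
Working load F = kδ = 22.144·8.4 = 186.01 N
C = 35.0/6.1 = 5.7377; K_W = (4C−1)/(4C−4)+0.615/C = 1.2655
τ_max = K_W·8FD/(πd³) = 1.2655·73.039 = 92.43 MPa
τ_max ≤ 118 MPa → acceptable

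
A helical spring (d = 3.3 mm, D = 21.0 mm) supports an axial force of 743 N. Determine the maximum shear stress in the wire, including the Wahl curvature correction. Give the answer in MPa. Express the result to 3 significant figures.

1370 MPa

Spring index C = D/d = 21.0/3.3 = 6.3636
K_W = (4C−1)/(4C−4) + 0.615/C = 24.455/21.455 + 0.0966 = 1.2365
τ₀ = 8FD/(πd³) = 8·743·21.0/(π·3.3³) = 124824/112.9 = 1105.6 MPa
τ_max = K·τ₀ = 1.2365 × 1105.6 = 1367.1 MPa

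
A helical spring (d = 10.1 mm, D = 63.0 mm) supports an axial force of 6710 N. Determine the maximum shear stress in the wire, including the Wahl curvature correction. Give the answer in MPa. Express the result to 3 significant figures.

Spring index C = D/d = 63.0/10.1 = 6.2376
K_W = (4C−1)/(4C−4) + 0.615/C = 23.950/20.950 + 0.0986 = 1.2418
τ₀ = 8FD/(πd³) = 8·6710·63.0/(π·10.1³) = 3.38184e+06/3236.8 = 1044.8 MPa
τ_max = K·τ₀ = 1.2418 × 1044.8 = 1297.4 MPa

1300 MPa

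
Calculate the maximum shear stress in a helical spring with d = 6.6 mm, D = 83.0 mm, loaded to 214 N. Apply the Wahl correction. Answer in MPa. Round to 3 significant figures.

Spring index C = D/d = 83.0/6.6 = 12.5758
K_W = (4C−1)/(4C−4) + 0.615/C = 49.303/46.303 + 0.0489 = 1.1137
τ₀ = 8FD/(πd³) = 8·214·83.0/(π·6.6³) = 142096/903.2 = 157.33 MPa
τ_max = K·τ₀ = 1.1137 × 157.33 = 175.21 MPa

175 MPa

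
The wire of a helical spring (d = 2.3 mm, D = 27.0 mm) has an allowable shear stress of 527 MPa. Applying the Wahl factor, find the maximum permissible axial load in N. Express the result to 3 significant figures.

C = D/d = 27.0/2.3 = 11.7391
K_W = (4C−1)/(4C−4) + 0.615/C = 45.957/42.957 + 0.0524 = 1.1222
τ_max = K·8FD/(πd³) → F_max = τ_allow·πd³/(8DK)
F_max = 527·π·2.3³/(8·27.0·1.1222) = 20144/242.4 = 83.102 N

83.1 N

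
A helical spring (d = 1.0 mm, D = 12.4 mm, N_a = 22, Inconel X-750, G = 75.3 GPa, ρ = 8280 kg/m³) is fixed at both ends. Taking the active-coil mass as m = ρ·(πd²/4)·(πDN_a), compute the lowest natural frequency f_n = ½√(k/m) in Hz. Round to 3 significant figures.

k = Gd⁴/(8D³N_a) = (75.3×10³)(1.0⁴)/(8·12.4³·22) = 0.2244 N/mm = 224.4 N/m
Wire length L = πDN_a = π·12.4·22 = 857.03 mm
m = ρ·(πd²/4)·L = 8280 × 0.7854×10⁻⁶ m² × 0.85703 m = 0.0055733 kg
f_n = ½√(k/m) = 0.5·√(224.4/0.0055733) = 0.5·√(40263) = 100.33 Hz

100 Hz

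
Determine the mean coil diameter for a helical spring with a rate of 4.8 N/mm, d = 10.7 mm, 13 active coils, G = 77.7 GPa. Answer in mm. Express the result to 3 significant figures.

D = (Gd⁴/(8N_a·k))^(1/3) = (77.7×10³·10.7⁴/(8·13·4.8))^(1/3)
  = (2.04024e+06)^(1/3) = 126.8315 mm

127 mm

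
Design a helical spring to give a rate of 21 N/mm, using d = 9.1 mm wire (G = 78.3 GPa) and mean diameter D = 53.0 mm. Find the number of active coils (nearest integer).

21

N_a = Gd⁴/(8D³k) = (78.3×10³ × 9.1⁴)/(8 × 53.0³ × 21)
    = 5.36942e+08 / 2.50113e+07 = 21.47 → 21 coils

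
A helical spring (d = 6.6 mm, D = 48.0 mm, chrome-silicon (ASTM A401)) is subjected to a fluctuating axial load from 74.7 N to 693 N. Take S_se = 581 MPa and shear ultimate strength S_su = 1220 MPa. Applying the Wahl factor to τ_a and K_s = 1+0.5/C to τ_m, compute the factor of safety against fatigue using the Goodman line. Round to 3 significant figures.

2.41

C = D/d = 48.0/6.6 = 7.2727; K_W = (4C−1)/(4C−4)+0.615/C = 1.2041; K_s = 1+0.5/C = 1.0688
F_a = (F_max−F_min)/2 = 309.15 N; F_m = (F_max+F_min)/2 = 383.85 N
τ_a = K_W·8F_aD/(πd³) = 1.2041 × 131.44 = 158.27 MPa
τ_m = K_s·8F_mD/(πd³) = 1.0688 × 163.2 = 174.42 MPa
Goodman: 1/n_f = τ_a/S_se + τ_m/S_su = 158.27/581 + 174.42/1220 = 0.27241 + 0.14296 = 0.41537
n_f = 1/0.41537 = 2.407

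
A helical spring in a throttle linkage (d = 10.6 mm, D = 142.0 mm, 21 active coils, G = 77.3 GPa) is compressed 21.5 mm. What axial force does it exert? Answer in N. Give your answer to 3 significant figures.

43.6 N

k = Gd⁴/(8D³N_a) = (77.3×10³)(10.6⁴)/(8·142.0³·21) = 2.0288 N/mm
F = k·δ = 2.0288 × 21.5 = 43.618 N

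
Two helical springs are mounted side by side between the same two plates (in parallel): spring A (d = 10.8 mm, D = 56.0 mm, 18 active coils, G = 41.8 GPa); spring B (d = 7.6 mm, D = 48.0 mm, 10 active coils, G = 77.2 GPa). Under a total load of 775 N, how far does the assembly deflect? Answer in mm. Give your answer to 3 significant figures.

15.0 mm

k_A = Gd⁴/(8D³N_a) = (41.8×10³)(10.8⁴)/(8·56.0³·18) = 22.488 N/mm
k_B = Gd⁴/(8D³N_a) = (77.2×10³)(7.6⁴)/(8·48.0³·10) = 29.111 N/mm
Parallel: k_eq = 22.488 + 29.111 = 51.599 N/mm
δ = F/k_eq = 775/51.599 = 15.02 mm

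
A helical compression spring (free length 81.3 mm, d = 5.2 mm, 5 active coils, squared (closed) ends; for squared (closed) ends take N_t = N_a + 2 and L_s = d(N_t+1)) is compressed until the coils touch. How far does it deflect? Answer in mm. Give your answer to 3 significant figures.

N_t = 7; L_s = 5.2·8 = 41.6 mm
δ_solid = L₀ − L_s = 81.3 − 41.6 = 39.7 mm

39.7 mm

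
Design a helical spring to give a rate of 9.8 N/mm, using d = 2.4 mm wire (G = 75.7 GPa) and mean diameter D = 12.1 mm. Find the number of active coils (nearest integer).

N_a = Gd⁴/(8D³k) = (75.7×10³ × 2.4⁴)/(8 × 12.1³ × 9.8)
    = 2.51154e+06 / 138890 = 18.08 → 18 coils

18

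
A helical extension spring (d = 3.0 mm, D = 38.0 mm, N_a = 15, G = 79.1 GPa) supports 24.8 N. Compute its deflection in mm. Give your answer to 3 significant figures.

25.5 mm

k = Gd⁴/(8D³N_a) = (79.1×10³)(3.0⁴)/(8·38.0³·15) = 0.97304 N/mm
δ = F/k = 24.8 / 0.97304 = 25.487 mm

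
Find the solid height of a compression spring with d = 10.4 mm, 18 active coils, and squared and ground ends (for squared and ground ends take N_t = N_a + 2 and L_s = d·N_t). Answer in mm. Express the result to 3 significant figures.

208 mm

squared and ground ends: N_t = N_a + 2 = 18 + 2 = 20
L_s = d·N_t = 10.4 × 20 = 208 mm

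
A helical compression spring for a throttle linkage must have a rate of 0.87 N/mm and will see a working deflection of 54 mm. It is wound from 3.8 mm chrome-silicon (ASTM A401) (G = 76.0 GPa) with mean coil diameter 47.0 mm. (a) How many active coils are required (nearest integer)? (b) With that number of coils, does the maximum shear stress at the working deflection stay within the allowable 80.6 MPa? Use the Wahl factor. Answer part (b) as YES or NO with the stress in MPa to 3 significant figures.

N_a = Gd⁴/(8D³k) = (76.0×10³)(3.8⁴)/(8·47.0³·0.87) = 21.93 → N_a = 22
Actual rate k = Gd⁴/(8D³·22) = 0.86724 N/mm
Working load F = kδ = 0.86724·54 = 46.831 N
C = 47.0/3.8 = 12.3684; K_W = (4C−1)/(4C−4)+0.615/C = 1.1157
τ_max = K_W·8FD/(πd³) = 1.1157·102.15 = 113.96 MPa
τ_max > 80.6 MPa → exceeds allowable

(a) 22 coils; (b) NO, τ_max = 114 MPa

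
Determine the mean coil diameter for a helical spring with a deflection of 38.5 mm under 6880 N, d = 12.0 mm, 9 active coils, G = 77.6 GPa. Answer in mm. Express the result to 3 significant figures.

50.0 mm

Required rate k = F/δ = 6880/38.5 = 178.7 N/mm
D = (Gd⁴/(8N_a·k))^(1/3) = (77.6×10³·12.0⁴/(8·9·178.7))^(1/3)
  = (125062)^(1/3) = 50.0083 mm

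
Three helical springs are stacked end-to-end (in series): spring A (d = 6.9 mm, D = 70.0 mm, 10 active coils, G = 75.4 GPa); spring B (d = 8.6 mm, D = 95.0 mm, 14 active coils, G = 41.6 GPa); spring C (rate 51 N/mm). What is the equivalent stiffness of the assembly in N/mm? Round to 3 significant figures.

k_A = Gd⁴/(8D³N_a) = (75.4×10³)(6.9⁴)/(8·70.0³·10) = 6.2285 N/mm
k_B = Gd⁴/(8D³N_a) = (41.6×10³)(8.6⁴)/(8·95.0³·14) = 2.3697 N/mm
Series: 1/k_eq = 1/6.2285 + 1/2.3697 + 1/51 = 0.60215; k_eq = 1.6607 N/mm

1.66 N/mm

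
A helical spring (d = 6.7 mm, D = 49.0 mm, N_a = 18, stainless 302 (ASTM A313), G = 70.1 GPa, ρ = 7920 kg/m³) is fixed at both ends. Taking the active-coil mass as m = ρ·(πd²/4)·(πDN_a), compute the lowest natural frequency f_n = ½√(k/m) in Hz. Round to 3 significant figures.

k = Gd⁴/(8D³N_a) = (70.1×10³)(6.7⁴)/(8·49.0³·18) = 8.3381 N/mm = 8338.1 N/m
Wire length L = πDN_a = π·49.0·18 = 2770.9 mm
m = ρ·(πd²/4)·L = 7920 × 35.257×10⁻⁶ m² × 2.7709 m = 0.77372 kg
f_n = ½√(k/m) = 0.5·√(8338.1/0.77372) = 0.5·√(10777) = 51.905 Hz

51.9 Hz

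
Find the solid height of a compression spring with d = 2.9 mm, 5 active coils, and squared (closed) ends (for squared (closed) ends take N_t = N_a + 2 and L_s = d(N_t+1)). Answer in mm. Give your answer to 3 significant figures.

23.2 mm

squared (closed) ends: N_t = N_a + 2 = 5 + 2 = 7
L_s = d·(N_t+1) = 2.9 × 8 = 23.2 mm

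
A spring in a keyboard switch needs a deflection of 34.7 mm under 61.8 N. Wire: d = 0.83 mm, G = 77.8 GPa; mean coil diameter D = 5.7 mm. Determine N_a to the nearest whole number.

Required rate k = F/δ = 61.8/34.7 = 1.781 N/mm
N_a = Gd⁴/(8D³k) = (77.8×10³ × 0.83⁴)/(8 × 5.7³ × 1.781)
    = 36922.6 / 2638.6 = 13.99 → 14 coils

14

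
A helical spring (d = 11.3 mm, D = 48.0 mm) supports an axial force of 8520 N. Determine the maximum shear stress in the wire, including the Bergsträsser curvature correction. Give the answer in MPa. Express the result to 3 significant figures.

980 MPa

Spring index C = D/d = 48.0/11.3 = 4.2478
K_B = (4C+2)/(4C−3) = 18.991/13.991 = 1.3574
τ₀ = 8FD/(πd³) = 8·8520·48.0/(π·11.3³) = 3.27168e+06/4533 = 721.75 MPa
τ_max = K·τ₀ = 1.3574 × 721.75 = 979.68 MPa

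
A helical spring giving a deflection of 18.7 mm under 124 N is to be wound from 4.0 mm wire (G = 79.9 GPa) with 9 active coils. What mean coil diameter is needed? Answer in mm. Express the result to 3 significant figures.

Required rate k = F/δ = 124/18.7 = 6.631 N/mm
D = (Gd⁴/(8N_a·k))^(1/3) = (79.9×10³·4.0⁴/(8·9·6.631))^(1/3)
  = (42842.4)^(1/3) = 34.9911 mm

35.0 mm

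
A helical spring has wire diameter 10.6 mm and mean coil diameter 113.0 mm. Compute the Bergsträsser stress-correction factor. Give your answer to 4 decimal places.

1.1261

C = D/d = 113.0/10.6 = 10.6604
K_B = (4C+2)/(4C−3) = 44.642/39.642 = 1.1261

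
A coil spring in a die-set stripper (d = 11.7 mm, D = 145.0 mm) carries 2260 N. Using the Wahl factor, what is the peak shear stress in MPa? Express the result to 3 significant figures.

Spring index C = D/d = 145.0/11.7 = 12.3932
K_W = (4C−1)/(4C−4) + 0.615/C = 48.573/45.573 + 0.0496 = 1.1155
τ₀ = 8FD/(πd³) = 8·2260·145.0/(π·11.7³) = 2.6216e+06/5031.6 = 521.03 MPa
τ_max = K·τ₀ = 1.1155 × 521.03 = 581.18 MPa

581 MPa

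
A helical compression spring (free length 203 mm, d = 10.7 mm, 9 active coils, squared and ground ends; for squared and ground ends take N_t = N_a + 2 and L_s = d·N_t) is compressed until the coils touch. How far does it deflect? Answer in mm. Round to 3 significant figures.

85.3 mm

N_t = 11; L_s = 10.7·11 = 117.7 mm
δ_solid = L₀ − L_s = 203 − 117.7 = 85.3 mm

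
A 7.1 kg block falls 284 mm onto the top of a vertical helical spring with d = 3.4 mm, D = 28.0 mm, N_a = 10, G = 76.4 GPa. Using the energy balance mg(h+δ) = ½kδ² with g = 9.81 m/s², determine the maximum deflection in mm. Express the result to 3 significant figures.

95.3 mm

k = Gd⁴/(8D³N_a) = (76.4×10³)(3.4⁴)/(8·28.0³·10) = 5.8136 N/mm
W = mg = 7.1 × 9.81 = 69.651 N
½kδ² − Wδ − Wh = 0 → δ = (W + √(W² + 2kWh))/k
δ = (69.651 + √(4851.3 + 229996))/5.8136 = (69.651 + 484.61)/5.8136 = 95.339 mm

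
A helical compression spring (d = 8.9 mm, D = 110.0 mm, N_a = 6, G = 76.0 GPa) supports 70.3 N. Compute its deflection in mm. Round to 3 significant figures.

k = Gd⁴/(8D³N_a) = (76.0×10³)(8.9⁴)/(8·110.0³·6) = 7.4637 N/mm
δ = F/k = 70.3 / 7.4637 = 9.4189 mm

9.42 mm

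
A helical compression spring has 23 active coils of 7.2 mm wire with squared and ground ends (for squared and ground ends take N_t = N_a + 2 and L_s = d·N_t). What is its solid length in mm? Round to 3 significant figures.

squared and ground ends: N_t = N_a + 2 = 23 + 2 = 25
L_s = d·N_t = 7.2 × 25 = 180 mm

180 mm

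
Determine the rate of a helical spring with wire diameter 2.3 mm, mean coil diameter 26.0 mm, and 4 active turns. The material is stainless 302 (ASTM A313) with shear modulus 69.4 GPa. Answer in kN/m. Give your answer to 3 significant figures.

3.45 kN/m

k = Gd⁴/(8D³N_a) = (69.4×10³ × 2.3⁴) / (8 × 26.0³ × 4)
  = 1.9421e+06 / 562432 = 3.453 N/mm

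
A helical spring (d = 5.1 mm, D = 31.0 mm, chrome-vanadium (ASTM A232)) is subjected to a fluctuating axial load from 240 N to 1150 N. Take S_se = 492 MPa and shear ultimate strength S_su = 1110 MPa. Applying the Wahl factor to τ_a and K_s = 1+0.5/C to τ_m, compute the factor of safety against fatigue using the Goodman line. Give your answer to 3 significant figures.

0.917

C = D/d = 31.0/5.1 = 6.0784; K_W = (4C−1)/(4C−4)+0.615/C = 1.2489; K_s = 1+0.5/C = 1.0823
F_a = (F_max−F_min)/2 = 455 N; F_m = (F_max+F_min)/2 = 695 N
τ_a = K_W·8F_aD/(πd³) = 1.2489 × 270.77 = 338.16 MPa
τ_m = K_s·8F_mD/(πd³) = 1.0823 × 413.6 = 447.62 MPa
Goodman: 1/n_f = τ_a/S_se + τ_m/S_su = 338.16/492 + 447.62/1110 = 0.68731 + 0.40326 = 1.0906
n_f = 1/1.0906 = 0.917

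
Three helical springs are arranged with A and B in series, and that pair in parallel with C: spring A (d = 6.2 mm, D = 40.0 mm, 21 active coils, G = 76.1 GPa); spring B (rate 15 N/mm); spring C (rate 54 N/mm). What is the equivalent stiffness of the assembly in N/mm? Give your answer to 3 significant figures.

60.2 N/mm

k_A = Gd⁴/(8D³N_a) = (76.1×10³)(6.2⁴)/(8·40.0³·21) = 10.458 N/mm
Springs A,B series: k_AB = 1/(1/10.458+1/15) = 6.162 N/mm; parallel with C: k_eq = 6.162+54 = 60.162 N/mm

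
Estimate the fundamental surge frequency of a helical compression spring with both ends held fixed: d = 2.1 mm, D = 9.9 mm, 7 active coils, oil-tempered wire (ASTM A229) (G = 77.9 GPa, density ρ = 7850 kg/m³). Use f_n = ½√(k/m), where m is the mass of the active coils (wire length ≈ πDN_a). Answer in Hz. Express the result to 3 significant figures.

1090 Hz

k = Gd⁴/(8D³N_a) = (77.9×10³)(2.1⁴)/(8·9.9³·7) = 27.882 N/mm = 27882 N/m
Wire length L = πDN_a = π·9.9·7 = 217.71 mm
m = ρ·(πd²/4)·L = 7850 × 3.4636×10⁻⁶ m² × 0.21771 m = 0.0059194 kg
f_n = ½√(k/m) = 0.5·√(27882/0.0059194) = 0.5·√(4.7102e+06) = 1085.2 Hz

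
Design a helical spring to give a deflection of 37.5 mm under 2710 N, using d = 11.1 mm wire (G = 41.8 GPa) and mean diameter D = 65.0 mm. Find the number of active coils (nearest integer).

4

Required rate k = F/δ = 2710/37.5 = 72.267 N/mm
N_a = Gd⁴/(8D³k) = (41.8×10³ × 11.1⁴)/(8 × 65.0³ × 72.267)
    = 6.34553e+08 / 1.5877e+08 = 3.997 → 4 coils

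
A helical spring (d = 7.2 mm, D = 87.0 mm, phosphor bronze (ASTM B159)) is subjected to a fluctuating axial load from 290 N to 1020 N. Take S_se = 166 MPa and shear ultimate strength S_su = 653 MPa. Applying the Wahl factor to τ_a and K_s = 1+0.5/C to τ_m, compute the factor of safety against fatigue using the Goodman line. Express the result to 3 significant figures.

0.481

C = D/d = 87.0/7.2 = 12.0833; K_W = (4C−1)/(4C−4)+0.615/C = 1.1186; K_s = 1+0.5/C = 1.0414
F_a = (F_max−F_min)/2 = 365 N; F_m = (F_max+F_min)/2 = 655 N
τ_a = K_W·8F_aD/(πd³) = 1.1186 × 216.65 = 242.34 MPa
τ_m = K_s·8F_mD/(πd³) = 1.0414 × 388.78 = 404.87 MPa
Goodman: 1/n_f = τ_a/S_se + τ_m/S_su = 242.34/166 + 404.87/653 = 1.45985 + 0.62001 = 2.0799
n_f = 1/2.0799 = 0.4808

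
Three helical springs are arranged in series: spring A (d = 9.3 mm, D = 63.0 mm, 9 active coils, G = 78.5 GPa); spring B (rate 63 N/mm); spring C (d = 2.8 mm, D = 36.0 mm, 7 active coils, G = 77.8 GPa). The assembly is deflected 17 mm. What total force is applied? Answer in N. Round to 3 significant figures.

28.7 N

k_A = Gd⁴/(8D³N_a) = (78.5×10³)(9.3⁴)/(8·63.0³·9) = 32.617 N/mm
k_C = Gd⁴/(8D³N_a) = (77.8×10³)(2.8⁴)/(8·36.0³·7) = 1.8303 N/mm
Series: 1/k_eq = 1/32.617 + 1/63 + 1/1.8303 = 0.5929; k_eq = 1.6866 N/mm
F = k_eq·δ = 1.6866·17 = 28.673 N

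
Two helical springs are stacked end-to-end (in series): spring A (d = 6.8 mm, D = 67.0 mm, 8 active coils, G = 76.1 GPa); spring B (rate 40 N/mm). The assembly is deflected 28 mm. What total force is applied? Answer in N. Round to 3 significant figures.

195 N

k_A = Gd⁴/(8D³N_a) = (76.1×10³)(6.8⁴)/(8·67.0³·8) = 8.4531 N/mm
Series: 1/k_eq = 1/8.4531 + 1/40 = 0.1433; k_eq = 6.9784 N/mm
F = k_eq·δ = 6.9784·28 = 195.39 N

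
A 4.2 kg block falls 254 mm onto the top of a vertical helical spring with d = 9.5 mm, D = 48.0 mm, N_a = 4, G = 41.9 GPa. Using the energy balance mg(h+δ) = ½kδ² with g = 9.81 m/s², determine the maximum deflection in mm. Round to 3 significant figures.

k = Gd⁴/(8D³N_a) = (41.9×10³)(9.5⁴)/(8·48.0³·4) = 96.435 N/mm
W = mg = 4.2 × 9.81 = 41.202 N
½kδ² − Wδ − Wh = 0 → δ = (W + √(W² + 2kWh))/k
δ = (41.202 + √(1697.6 + 2.01844e+06))/96.435 = (41.202 + 1421.3)/96.435 = 15.166 mm

15.2 mm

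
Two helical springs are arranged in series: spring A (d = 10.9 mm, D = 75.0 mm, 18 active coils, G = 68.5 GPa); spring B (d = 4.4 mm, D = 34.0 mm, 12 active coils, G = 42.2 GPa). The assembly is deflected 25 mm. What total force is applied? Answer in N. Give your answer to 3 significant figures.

k_A = Gd⁴/(8D³N_a) = (68.5×10³)(10.9⁴)/(8·75.0³·18) = 15.917 N/mm
k_B = Gd⁴/(8D³N_a) = (42.2×10³)(4.4⁴)/(8·34.0³·12) = 4.1919 N/mm
Series: 1/k_eq = 1/15.917 + 1/4.1919 = 0.30138; k_eq = 3.3181 N/mm
F = k_eq·δ = 3.3181·25 = 82.952 N

83.0 N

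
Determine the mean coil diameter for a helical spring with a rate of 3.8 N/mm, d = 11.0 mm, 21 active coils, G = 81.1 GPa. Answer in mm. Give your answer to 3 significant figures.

123 mm

D = (Gd⁴/(8N_a·k))^(1/3) = (81.1×10³·11.0⁴/(8·21·3.8))^(1/3)
  = (1.85994e+06)^(1/3) = 122.9796 mm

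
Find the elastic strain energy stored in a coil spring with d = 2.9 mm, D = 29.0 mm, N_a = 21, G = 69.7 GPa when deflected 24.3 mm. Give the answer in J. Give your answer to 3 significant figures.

k = Gd⁴/(8D³N_a) = (69.7×10³)(2.9⁴)/(8·29.0³·21) = 1.2032 N/mm
U = ½kδ² = 0.5 × 1.2032 × 24.3² = 355.23 N·mm = 0.35523 J

0.355 J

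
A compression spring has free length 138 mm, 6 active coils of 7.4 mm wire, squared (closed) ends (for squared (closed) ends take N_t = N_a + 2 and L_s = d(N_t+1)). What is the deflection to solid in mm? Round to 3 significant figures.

N_t = 8; L_s = 7.4·9 = 66.6 mm
δ_solid = L₀ − L_s = 138 − 66.6 = 71.4 mm

71.4 mm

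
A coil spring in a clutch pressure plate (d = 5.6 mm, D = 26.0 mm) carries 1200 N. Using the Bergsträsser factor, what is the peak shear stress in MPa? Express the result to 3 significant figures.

598 MPa

Spring index C = D/d = 26.0/5.6 = 4.6429
K_B = (4C+2)/(4C−3) = 20.571/15.571 = 1.3211
τ₀ = 8FD/(πd³) = 8·1200·26.0/(π·5.6³) = 249600/551.71 = 452.41 MPa
τ_max = K·τ₀ = 1.3211 × 452.41 = 597.68 MPa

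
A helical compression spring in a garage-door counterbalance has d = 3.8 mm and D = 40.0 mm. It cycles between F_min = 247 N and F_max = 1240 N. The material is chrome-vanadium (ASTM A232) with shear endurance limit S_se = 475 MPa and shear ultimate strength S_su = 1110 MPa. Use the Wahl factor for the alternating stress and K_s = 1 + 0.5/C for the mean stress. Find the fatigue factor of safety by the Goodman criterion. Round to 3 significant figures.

C = D/d = 40.0/3.8 = 10.5263; K_W = (4C−1)/(4C−4)+0.615/C = 1.1372; K_s = 1+0.5/C = 1.0475
F_a = (F_max−F_min)/2 = 496.5 N; F_m = (F_max+F_min)/2 = 743.5 N
τ_a = K_W·8F_aD/(πd³) = 1.1372 × 921.66 = 1048.1 MPa
τ_m = K_s·8F_mD/(πd³) = 1.0475 × 1380.2 = 1445.7 MPa
Goodman: 1/n_f = τ_a/S_se + τ_m/S_su = 1048.1/475 + 1445.7/1110 = 2.20645 + 1.30245 = 3.5089
n_f = 1/3.5089 = 0.285

0.285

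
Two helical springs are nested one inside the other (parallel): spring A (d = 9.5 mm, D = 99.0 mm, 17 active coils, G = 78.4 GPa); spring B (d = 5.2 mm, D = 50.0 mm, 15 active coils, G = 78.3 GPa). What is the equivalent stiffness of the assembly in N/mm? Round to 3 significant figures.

8.66 N/mm

k_A = Gd⁴/(8D³N_a) = (78.4×10³)(9.5⁴)/(8·99.0³·17) = 4.8391 N/mm
k_B = Gd⁴/(8D³N_a) = (78.3×10³)(5.2⁴)/(8·50.0³·15) = 3.8167 N/mm
Parallel: k_eq = 4.8391 + 3.8167 = 8.6558 N/mm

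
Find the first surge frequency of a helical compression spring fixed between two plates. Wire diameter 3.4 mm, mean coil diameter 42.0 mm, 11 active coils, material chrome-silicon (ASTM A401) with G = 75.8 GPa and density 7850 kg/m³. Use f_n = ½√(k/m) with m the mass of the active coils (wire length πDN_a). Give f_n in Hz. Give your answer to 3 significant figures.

k = Gd⁴/(8D³N_a) = (75.8×10³)(3.4⁴)/(8·42.0³·11) = 1.5537 N/mm = 1553.7 N/m
Wire length L = πDN_a = π·42.0·11 = 1451.4 mm
m = ρ·(πd²/4)·L = 7850 × 9.0792×10⁻⁶ m² × 1.4514 m = 0.10344 kg
f_n = ½√(k/m) = 0.5·√(1553.7/0.10344) = 0.5·√(15019) = 61.276 Hz

61.3 Hz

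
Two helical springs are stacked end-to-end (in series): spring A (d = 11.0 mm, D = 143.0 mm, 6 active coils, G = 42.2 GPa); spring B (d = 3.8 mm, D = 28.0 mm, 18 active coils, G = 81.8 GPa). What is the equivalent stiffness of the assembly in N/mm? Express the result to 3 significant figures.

2.42 N/mm

k_A = Gd⁴/(8D³N_a) = (42.2×10³)(11.0⁴)/(8·143.0³·6) = 4.4018 N/mm
k_B = Gd⁴/(8D³N_a) = (81.8×10³)(3.8⁴)/(8·28.0³·18) = 5.3957 N/mm
Series: 1/k_eq = 1/4.4018 + 1/5.3957 = 0.41251; k_eq = 2.4242 N/mm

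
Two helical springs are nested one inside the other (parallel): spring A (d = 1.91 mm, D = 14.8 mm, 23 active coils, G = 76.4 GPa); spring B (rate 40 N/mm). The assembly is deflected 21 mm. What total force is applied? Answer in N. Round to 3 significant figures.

876 N

k_A = Gd⁴/(8D³N_a) = (76.4×10³)(1.91⁴)/(8·14.8³·23) = 1.7046 N/mm
Parallel: k_eq = 1.7046 + 40 = 41.705 N/mm
F = k_eq·δ = 41.705·21 = 875.8 N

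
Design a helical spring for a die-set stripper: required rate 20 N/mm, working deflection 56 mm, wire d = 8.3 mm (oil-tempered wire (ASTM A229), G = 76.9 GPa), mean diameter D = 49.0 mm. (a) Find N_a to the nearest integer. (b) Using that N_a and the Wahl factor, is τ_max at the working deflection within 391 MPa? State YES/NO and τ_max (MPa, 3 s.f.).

N_a = Gd⁴/(8D³k) = (76.9×10³)(8.3⁴)/(8·49.0³·20) = 19.39 → N_a = 19
Actual rate k = Gd⁴/(8D³·19) = 20.408 N/mm
Working load F = kδ = 20.408·56 = 1142.9 N
C = 49.0/8.3 = 5.9036; K_W = (4C−1)/(4C−4)+0.615/C = 1.2571
τ_max = K_W·8FD/(πd³) = 1.2571·249.4 = 313.53 MPa
τ_max ≤ 391 MPa → acceptable

(a) 19 coils; (b) YES, τ_max = 314 MPa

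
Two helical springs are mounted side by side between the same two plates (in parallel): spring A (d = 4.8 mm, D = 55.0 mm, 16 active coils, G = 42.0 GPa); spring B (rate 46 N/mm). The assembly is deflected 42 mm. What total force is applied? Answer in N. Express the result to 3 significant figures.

k_A = Gd⁴/(8D³N_a) = (42.0×10³)(4.8⁴)/(8·55.0³·16) = 1.0469 N/mm
Parallel: k_eq = 1.0469 + 46 = 47.047 N/mm
F = k_eq·δ = 47.047·42 = 1976 N

1980 N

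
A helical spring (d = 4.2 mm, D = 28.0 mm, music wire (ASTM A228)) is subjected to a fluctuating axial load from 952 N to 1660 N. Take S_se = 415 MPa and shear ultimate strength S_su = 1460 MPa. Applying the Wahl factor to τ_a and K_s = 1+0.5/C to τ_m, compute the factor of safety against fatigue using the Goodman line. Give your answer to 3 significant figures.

C = D/d = 28.0/4.2 = 6.6667; K_W = (4C−1)/(4C−4)+0.615/C = 1.2246; K_s = 1+0.5/C = 1.0750
F_a = (F_max−F_min)/2 = 354 N; F_m = (F_max+F_min)/2 = 1306 N
τ_a = K_W·8F_aD/(πd³) = 1.2246 × 340.69 = 417.2 MPa
τ_m = K_s·8F_mD/(πd³) = 1.0750 × 1256.9 = 1351.1 MPa
Goodman: 1/n_f = τ_a/S_se + τ_m/S_su = 417.2/415 + 1351.1/1460 = 1.00531 + 0.92544 = 1.9308
n_f = 1/1.9308 = 0.5179

0.518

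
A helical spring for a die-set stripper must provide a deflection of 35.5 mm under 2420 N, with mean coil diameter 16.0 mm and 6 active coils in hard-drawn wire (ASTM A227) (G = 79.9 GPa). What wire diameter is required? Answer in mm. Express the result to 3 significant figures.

Required rate k = F/δ = 2420/35.5 = 68.169 N/mm
d = (8D³N_a·k / G)^(1/4) = (8·16.0³·6·68.169 / (79.9×10³))^0.25
  = (167.74)^0.25 = 3.5988 mm

3.60 mm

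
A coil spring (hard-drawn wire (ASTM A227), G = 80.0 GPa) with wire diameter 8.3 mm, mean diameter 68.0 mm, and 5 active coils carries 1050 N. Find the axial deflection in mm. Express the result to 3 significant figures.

k = Gd⁴/(8D³N_a) = (80.0×10³)(8.3⁴)/(8·68.0³·5) = 30.187 N/mm
δ = F/k = 1050 / 30.187 = 34.784 mm

34.8 mm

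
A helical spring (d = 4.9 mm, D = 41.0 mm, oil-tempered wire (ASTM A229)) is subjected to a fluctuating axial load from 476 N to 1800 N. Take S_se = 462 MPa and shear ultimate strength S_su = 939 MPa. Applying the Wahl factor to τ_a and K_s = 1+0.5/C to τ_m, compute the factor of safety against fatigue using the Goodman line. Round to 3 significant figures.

0.380

C = D/d = 41.0/4.9 = 8.3673; K_W = (4C−1)/(4C−4)+0.615/C = 1.1753; K_s = 1+0.5/C = 1.0598
F_a = (F_max−F_min)/2 = 662 N; F_m = (F_max+F_min)/2 = 1138 N
τ_a = K_W·8F_aD/(πd³) = 1.1753 × 587.48 = 690.47 MPa
τ_m = K_s·8F_mD/(πd³) = 1.0598 × 1009.9 = 1070.2 MPa
Goodman: 1/n_f = τ_a/S_se + τ_m/S_su = 690.47/462 + 1070.2/939 = 1.49452 + 1.13977 = 2.6343
n_f = 1/2.6343 = 0.3796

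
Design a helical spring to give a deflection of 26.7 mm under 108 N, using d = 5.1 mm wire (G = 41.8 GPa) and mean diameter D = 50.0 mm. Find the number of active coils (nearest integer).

7

Required rate k = F/δ = 108/26.7 = 4.0449 N/mm
N_a = Gd⁴/(8D³k) = (41.8×10³ × 5.1⁴)/(8 × 50.0³ × 4.0449)
    = 2.82785e+07 / 4.04494e+06 = 6.991 → 7 coils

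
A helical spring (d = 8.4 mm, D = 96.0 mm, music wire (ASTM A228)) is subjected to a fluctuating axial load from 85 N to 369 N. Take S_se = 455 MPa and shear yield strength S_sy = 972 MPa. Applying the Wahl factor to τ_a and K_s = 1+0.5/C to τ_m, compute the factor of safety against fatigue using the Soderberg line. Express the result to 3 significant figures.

C = D/d = 96.0/8.4 = 11.4286; K_W = (4C−1)/(4C−4)+0.615/C = 1.1257; K_s = 1+0.5/C = 1.0437
F_a = (F_max−F_min)/2 = 142 N; F_m = (F_max+F_min)/2 = 227 N
τ_a = K_W·8F_aD/(πd³) = 1.1257 × 58.568 = 65.932 MPa
τ_m = K_s·8F_mD/(πd³) = 1.0437 × 93.627 = 97.723 MPa
Soderberg: 1/n_f = τ_a/S_se + τ_m/S_sy = 65.932/455 + 97.723/972 = 0.14491 + 0.10054 = 0.24544
n_f = 1/0.24544 = 4.074

4.07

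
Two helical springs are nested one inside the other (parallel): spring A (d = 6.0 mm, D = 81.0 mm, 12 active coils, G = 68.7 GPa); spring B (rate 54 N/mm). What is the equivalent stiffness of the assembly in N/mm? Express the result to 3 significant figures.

k_A = Gd⁴/(8D³N_a) = (68.7×10³)(6.0⁴)/(8·81.0³·12) = 1.7452 N/mm
Parallel: k_eq = 1.7452 + 54 = 55.745 N/mm

55.7 N/mm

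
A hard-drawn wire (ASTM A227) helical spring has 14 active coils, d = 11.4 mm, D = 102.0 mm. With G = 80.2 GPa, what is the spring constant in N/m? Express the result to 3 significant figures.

11400 N/m

k = Gd⁴/(8D³N_a) = (80.2×10³ × 11.4⁴) / (8 × 102.0³ × 14)
  = 1.35455e+09 / 1.18855e+08 = 11.397 N/mm = 11397 N/m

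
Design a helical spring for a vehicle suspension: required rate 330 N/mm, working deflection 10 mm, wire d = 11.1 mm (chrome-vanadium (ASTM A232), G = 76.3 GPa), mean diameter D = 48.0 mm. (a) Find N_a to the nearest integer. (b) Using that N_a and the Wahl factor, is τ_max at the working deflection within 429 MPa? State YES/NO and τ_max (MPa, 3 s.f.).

(a) 4 coils; (b) YES, τ_max = 400 MPa

N_a = Gd⁴/(8D³k) = (76.3×10³)(11.1⁴)/(8·48.0³·330) = 3.967 → N_a = 4
Actual rate k = Gd⁴/(8D³·4) = 327.3 N/mm
Working load F = kδ = 327.3·10 = 3273 N
C = 48.0/11.1 = 4.3243; K_W = (4C−1)/(4C−4)+0.615/C = 1.3678
τ_max = K_W·8FD/(πd³) = 1.3678·292.52 = 400.12 MPa
τ_max ≤ 429 MPa → acceptable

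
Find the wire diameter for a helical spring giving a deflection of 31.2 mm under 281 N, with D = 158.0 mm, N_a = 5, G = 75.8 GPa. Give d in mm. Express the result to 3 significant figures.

Required rate k = F/δ = 281/31.2 = 9.0064 N/mm
d = (8D³N_a·k / G)^(1/4) = (8·158.0³·5·9.0064 / (75.8×10³))^0.25
  = (18746)^0.25 = 11.7011 mm

11.7 mm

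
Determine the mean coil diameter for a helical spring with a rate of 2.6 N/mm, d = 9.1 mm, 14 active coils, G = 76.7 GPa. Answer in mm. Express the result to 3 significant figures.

122 mm

D = (Gd⁴/(8N_a·k))^(1/3) = (76.7×10³·9.1⁴/(8·14·2.6))^(1/3)
  = (1.80622e+06)^(1/3) = 121.7839 mm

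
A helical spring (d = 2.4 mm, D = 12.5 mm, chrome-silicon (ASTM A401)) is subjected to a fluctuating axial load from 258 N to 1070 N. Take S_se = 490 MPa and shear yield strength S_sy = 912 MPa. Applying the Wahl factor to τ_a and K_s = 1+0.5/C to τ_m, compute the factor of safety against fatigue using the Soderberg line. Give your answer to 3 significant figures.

0.232

C = D/d = 12.5/2.4 = 5.2083; K_W = (4C−1)/(4C−4)+0.615/C = 1.2963; K_s = 1+0.5/C = 1.0960
F_a = (F_max−F_min)/2 = 406 N; F_m = (F_max+F_min)/2 = 664 N
τ_a = K_W·8F_aD/(πd³) = 1.2963 × 934.85 = 1211.8 MPa
τ_m = K_s·8F_mD/(πd³) = 1.0960 × 1528.9 = 1675.7 MPa
Soderberg: 1/n_f = τ_a/S_se + τ_m/S_sy = 1211.8/490 + 1675.7/912 = 2.47315 + 1.83739 = 4.3105
n_f = 1/4.3105 = 0.232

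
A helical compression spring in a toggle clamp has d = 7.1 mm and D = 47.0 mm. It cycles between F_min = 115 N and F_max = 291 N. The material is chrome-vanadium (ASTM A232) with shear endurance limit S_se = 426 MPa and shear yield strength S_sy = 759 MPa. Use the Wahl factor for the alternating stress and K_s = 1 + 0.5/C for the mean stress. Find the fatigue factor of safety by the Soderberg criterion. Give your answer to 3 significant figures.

5.53

C = D/d = 47.0/7.1 = 6.6197; K_W = (4C−1)/(4C−4)+0.615/C = 1.2264; K_s = 1+0.5/C = 1.0755
F_a = (F_max−F_min)/2 = 88 N; F_m = (F_max+F_min)/2 = 203 N
τ_a = K_W·8F_aD/(πd³) = 1.2264 × 29.427 = 36.088 MPa
τ_m = K_s·8F_mD/(πd³) = 1.0755 × 67.883 = 73.01 MPa
Soderberg: 1/n_f = τ_a/S_se + τ_m/S_sy = 36.088/426 + 73.01/759 = 0.08471 + 0.09619 = 0.18091
n_f = 1/0.18091 = 5.528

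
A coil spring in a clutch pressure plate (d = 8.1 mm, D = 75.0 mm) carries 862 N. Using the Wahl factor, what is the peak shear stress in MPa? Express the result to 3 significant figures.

Spring index C = D/d = 75.0/8.1 = 9.2593
K_W = (4C−1)/(4C−4) + 0.615/C = 36.037/33.037 + 0.0664 = 1.1572
τ₀ = 8FD/(πd³) = 8·862·75.0/(π·8.1³) = 517200/1669.6 = 309.78 MPa
τ_max = K·τ₀ = 1.1572 × 309.78 = 358.49 MPa

358 MPa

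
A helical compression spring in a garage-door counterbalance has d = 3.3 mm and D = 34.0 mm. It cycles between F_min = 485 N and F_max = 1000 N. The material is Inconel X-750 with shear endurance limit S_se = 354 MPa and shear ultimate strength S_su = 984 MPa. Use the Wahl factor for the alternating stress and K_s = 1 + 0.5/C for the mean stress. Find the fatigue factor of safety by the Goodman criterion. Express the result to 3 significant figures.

C = D/d = 34.0/3.3 = 10.3030; K_W = (4C−1)/(4C−4)+0.615/C = 1.1403; K_s = 1+0.5/C = 1.0485
F_a = (F_max−F_min)/2 = 257.5 N; F_m = (F_max+F_min)/2 = 742.5 N
τ_a = K_W·8F_aD/(πd³) = 1.1403 × 620.38 = 707.42 MPa
τ_m = K_s·8F_mD/(πd³) = 1.0485 × 1788.8 = 1875.7 MPa
Goodman: 1/n_f = τ_a/S_se + τ_m/S_su = 707.42/354 + 1875.7/984 = 1.99836 + 1.90616 = 3.9045
n_f = 1/3.9045 = 0.2561

0.256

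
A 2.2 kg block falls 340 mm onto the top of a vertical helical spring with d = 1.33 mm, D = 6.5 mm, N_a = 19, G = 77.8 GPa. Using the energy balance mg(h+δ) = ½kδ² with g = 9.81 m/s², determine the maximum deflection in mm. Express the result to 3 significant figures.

54.0 mm

k = Gd⁴/(8D³N_a) = (77.8×10³)(1.33⁴)/(8·6.5³·19) = 5.8318 N/mm
W = mg = 2.2 × 9.81 = 21.582 N
½kδ² − Wδ − Wh = 0 → δ = (W + √(W² + 2kWh))/k
δ = (21.582 + √(465.78 + 85586.1))/5.8318 = (21.582 + 293.35)/5.8318 = 54.002 mm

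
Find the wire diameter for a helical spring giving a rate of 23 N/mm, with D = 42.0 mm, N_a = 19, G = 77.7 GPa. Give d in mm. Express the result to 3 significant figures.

7.60 mm

d = (8D³N_a·k / G)^(1/4) = (8·42.0³·19·23 / (77.7×10³))^0.25
  = (3333.5)^0.25 = 7.5984 mm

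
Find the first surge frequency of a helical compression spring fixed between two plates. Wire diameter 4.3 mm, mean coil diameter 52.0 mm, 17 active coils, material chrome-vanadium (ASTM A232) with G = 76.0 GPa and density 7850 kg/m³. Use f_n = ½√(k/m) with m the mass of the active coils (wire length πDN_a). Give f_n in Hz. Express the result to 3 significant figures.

k = Gd⁴/(8D³N_a) = (76.0×10³)(4.3⁴)/(8·52.0³·17) = 1.3587 N/mm = 1358.7 N/m
Wire length L = πDN_a = π·52.0·17 = 2777.2 mm
m = ρ·(πd²/4)·L = 7850 × 14.522×10⁻⁶ m² × 2.7772 m = 0.31659 kg
f_n = ½√(k/m) = 0.5·√(1358.7/0.31659) = 0.5·√(4291.8) = 32.756 Hz

32.8 Hz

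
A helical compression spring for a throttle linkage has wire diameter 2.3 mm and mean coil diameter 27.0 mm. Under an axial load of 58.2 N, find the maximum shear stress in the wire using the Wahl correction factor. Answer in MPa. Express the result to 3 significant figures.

369 MPa

Spring index C = D/d = 27.0/2.3 = 11.7391
K_W = (4C−1)/(4C−4) + 0.615/C = 45.957/42.957 + 0.0524 = 1.1222
τ₀ = 8FD/(πd³) = 8·58.2·27.0/(π·2.3³) = 12571.2/38.224 = 328.88 MPa
τ_max = K·τ₀ = 1.1222 × 328.88 = 369.08 MPa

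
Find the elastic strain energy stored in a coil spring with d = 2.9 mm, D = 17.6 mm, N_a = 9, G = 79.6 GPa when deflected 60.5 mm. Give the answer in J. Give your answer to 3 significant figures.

26.2 J

k = Gd⁴/(8D³N_a) = (79.6×10³)(2.9⁴)/(8·17.6³·9) = 14.343 N/mm
U = ½kδ² = 0.5 × 14.343 × 60.5² = 26249 N·mm = 26.249 J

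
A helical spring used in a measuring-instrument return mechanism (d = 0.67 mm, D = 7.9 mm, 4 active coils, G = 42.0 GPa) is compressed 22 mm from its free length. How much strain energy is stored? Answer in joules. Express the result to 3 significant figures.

0.130 J

k = Gd⁴/(8D³N_a) = (42.0×10³)(0.67⁴)/(8·7.9³·4) = 0.53644 N/mm
U = ½kδ² = 0.5 × 0.53644 × 22² = 129.82 N·mm = 0.12982 J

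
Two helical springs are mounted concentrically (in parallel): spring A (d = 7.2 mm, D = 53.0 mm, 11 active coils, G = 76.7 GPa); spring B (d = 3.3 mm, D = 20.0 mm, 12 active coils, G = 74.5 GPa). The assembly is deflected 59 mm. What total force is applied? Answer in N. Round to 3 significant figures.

k_A = Gd⁴/(8D³N_a) = (76.7×10³)(7.2⁴)/(8·53.0³·11) = 15.733 N/mm
k_B = Gd⁴/(8D³N_a) = (74.5×10³)(3.3⁴)/(8·20.0³·12) = 11.504 N/mm
Parallel: k_eq = 15.733 + 11.504 = 27.237 N/mm
F = k_eq·δ = 27.237·59 = 1607 N

1610 N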